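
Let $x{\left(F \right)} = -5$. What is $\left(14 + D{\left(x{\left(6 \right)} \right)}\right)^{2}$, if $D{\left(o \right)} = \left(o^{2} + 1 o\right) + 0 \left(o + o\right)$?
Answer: $1156$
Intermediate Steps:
$D{\left(o \right)} = o + o^{2}$ ($D{\left(o \right)} = \left(o^{2} + o\right) + 0 \cdot 2 o = \left(o + o^{2}\right) + 0 = o + o^{2}$)
$\left(14 + D{\left(x{\left(6 \right)} \right)}\right)^{2} = \left(14 - 5 \left(1 - 5\right)\right)^{2} = \left(14 - -20\right)^{2} = \left(14 + 20\right)^{2} = 34^{2} = 1156$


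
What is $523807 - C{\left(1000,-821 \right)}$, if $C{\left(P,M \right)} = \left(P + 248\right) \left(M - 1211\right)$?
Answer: $3059743$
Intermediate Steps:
$C{\left(P,M \right)} = \left(-1211 + M\right) \left(248 + P\right)$ ($C{\left(P,M \right)} = \left(248 + P\right) \left(-1211 + M\right) = \left(-1211 + M\right) \left(248 + P\right)$)
$523807 - C{\left(1000,-821 \right)} = 523807 - \left(-300328 - 1211000 + 248 \left(-821\right) - 821000\right) = 523807 - \left(-300328 - 1211000 - 203608 - 821000\right) = 523807 - -2535936 = 523807 + 2535936 = 3059743$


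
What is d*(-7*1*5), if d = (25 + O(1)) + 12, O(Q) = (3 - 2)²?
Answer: -1330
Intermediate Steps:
O(Q) = 1 (O(Q) = 1² = 1)
d = 38 (d = (25 + 1) + 12 = 26 + 12 = 38)
d*(-7*1*5) = 38*(-7*1*5) = 38*(-7*5) = 38*(-35) = -1330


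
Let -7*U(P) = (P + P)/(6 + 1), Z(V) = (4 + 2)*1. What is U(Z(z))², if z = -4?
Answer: 144/2401 ≈ 0.059975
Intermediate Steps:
Z(V) = 6 (Z(V) = 6*1 = 6)
U(P) = -2*P/49 (U(P) = -(P + P)/(7*(6 + 1)) = -2*P/(7*7) = -2*P/49)
U(Z(z))² = (-2/49*6)² = (-12/49)² = 144/2401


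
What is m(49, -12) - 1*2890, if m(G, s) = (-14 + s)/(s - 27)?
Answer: -8668/3 ≈ -2889.3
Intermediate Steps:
m(G, s) = (-14 + s)/(-27 + s)
m(49, -12) - 1*2890 = (-14 - 12)/(-27 - 12) - 1*2890 = -26/(-39) - 2890 = -1/39*(-26) - 2890 = 2/3 - 2890 = -8668/3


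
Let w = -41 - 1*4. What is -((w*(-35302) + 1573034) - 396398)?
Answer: -2765226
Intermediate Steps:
w = -45 (w = -41 - 4 = -45)
-((w*(-35302) + 1573034) - 396398) = -((-45*(-35302) + 1573034) - 396398) = -((1588590 + 1573034) - 396398) = -(3161624 - 396398) = -1*2765226 = -2765226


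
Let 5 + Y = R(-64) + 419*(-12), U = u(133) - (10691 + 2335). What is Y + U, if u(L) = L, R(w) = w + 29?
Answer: -17961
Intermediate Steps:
R(w) = 29 + w
U = -12893 (U = 133 - (10691 + 2335) = 133 - 1*13026 = 133 - 13026 = -12893)
Y = -5068 (Y = -5 + ((29 - 64) + 419*(-12)) = -5 + (-35 - 5028) = -5 - 5063 = -5068)
Y + U = -5068 - 12893 = -17961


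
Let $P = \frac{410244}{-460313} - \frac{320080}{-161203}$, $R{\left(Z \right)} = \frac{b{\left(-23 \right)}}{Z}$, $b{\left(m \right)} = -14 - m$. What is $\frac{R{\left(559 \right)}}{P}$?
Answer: $\frac{13629276099}{926393298428} \approx 0.014712$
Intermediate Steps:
$R{\left(Z \right)} = \frac{9}{Z}$ ($R{\left(Z \right)} = \frac{-14 - -23}{Z} = \frac{-14 + 23}{Z} = \frac{9}{Z}$)
$P = \frac{1657233092}{1514364011}$ ($P = 410244 \left(- \frac{1}{460313}\right) - - \frac{320080}{161203} = - \frac{410244}{460313} + \frac{320080}{161203} = \frac{1657233092}{1514364011} \approx 1.0943$)
$\frac{R{\left(559 \right)}}{P} = \frac{9 \cdot \frac{1}{559}}{\frac{1657233092}{1514364011}} = 9 \cdot \frac{1}{559} \cdot \frac{1514364011}{1657233092} = \frac{9}{559} \cdot \frac{1514364011}{1657233092} = \frac{13629276099}{926393298428}$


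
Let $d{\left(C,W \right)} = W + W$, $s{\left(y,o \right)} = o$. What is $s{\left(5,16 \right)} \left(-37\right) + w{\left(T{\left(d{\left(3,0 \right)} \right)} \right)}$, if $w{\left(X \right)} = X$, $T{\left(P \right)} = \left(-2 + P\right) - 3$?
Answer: $-597$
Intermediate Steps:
$d{\left(C,W \right)} = 2 W$
$T{\left(P \right)} = -5 + P$
$s{\left(5,16 \right)} \left(-37\right) + w{\left(T{\left(d{\left(3,0 \right)} \right)} \right)} = 16 \left(-37\right) + \left(-5 + 2 \cdot 0\right) = -592 + \left(-5 + 0\right) = -592 - 5 = -597$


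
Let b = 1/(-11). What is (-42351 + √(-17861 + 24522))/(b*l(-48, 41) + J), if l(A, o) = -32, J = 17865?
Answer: -465861/196547 + 11*√6661/196547 ≈ -2.3657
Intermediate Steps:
b = -1/11 ≈ -0.090909
(-42351 + √(-17861 + 24522))/(b*l(-48, 41) + J) = (-42351 + √(-17861 + 24522))/(-1/11*(-32) + 17865) = (-42351 + √6661)/(32/11 + 17865) = (-42351 + √6661)/(196547/11) = (-42351 + √6661)*(11/196547) = -465861/196547 + 11*√6661/196547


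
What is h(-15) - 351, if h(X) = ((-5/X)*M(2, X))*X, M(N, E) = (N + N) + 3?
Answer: -386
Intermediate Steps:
M(N, E) = 3 + 2*N (M(N, E) = 2*N + 3 = 3 + 2*N)
h(X) = -35 (h(X) = ((-5/X)*(3 + 2*2))*X = ((-5/X)*(3 + 4))*X = (-5/X*7)*X = (-35/X)*X = -35)
h(-15) - 351 = -35 - 351 = -386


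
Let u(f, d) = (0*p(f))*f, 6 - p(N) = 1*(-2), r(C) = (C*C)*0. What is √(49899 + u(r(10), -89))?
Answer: √49899 ≈ 223.38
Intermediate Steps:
r(C) = 0 (r(C) = C²*0 = 0)
p(N) = 8 (p(N) = 6 - (-2) = 6 - 1*(-2) = 6 + 2 = 8)
u(f, d) = 0 (u(f, d) = (0*8)*f = 0*f = 0)
√(49899 + u(r(10), -89)) = √(49899 + 0) = √49899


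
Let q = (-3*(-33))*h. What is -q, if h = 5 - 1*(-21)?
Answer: -2574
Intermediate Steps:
h = 26 (h = 5 + 21 = 26)
q = 2574 (q = -3*(-33)*26 = 99*26 = 2574)
-q = -1*2574 = -2574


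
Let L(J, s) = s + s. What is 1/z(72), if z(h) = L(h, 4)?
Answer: 1/8 ≈ 0.12500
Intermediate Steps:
L(J, s) = 2*s
z(h) = 8 (z(h) = 2*4 = 8)
1/z(72) = 1/8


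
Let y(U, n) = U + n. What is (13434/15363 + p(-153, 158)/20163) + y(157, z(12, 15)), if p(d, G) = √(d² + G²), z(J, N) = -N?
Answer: 731660/5121 + 61*√13/20163 ≈ 142.89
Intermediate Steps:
p(d, G) = √(G² + d²)
(13434/15363 + p(-153, 158)/20163) + y(157, z(12, 15)) = (13434/15363 + √(158² + (-153)²)/20163) + (157 - 1*15) = (13434*(1/15363) + √(24964 + 23409)*(1/20163)) + (157 - 15) = (4478/5121 + √48373*(1/20163)) + 142 = (4478/5121 + (61*√13)*(1/20163)) + 142 = (4478/5121 + 61*√13/20163) + 142 = 731660/5121 + 61*√13/20163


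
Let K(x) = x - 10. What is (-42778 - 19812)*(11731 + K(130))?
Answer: -741754090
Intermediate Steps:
K(x) = -10 + x
(-42778 - 19812)*(11731 + K(130)) = (-42778 - 19812)*(11731 + (-10 + 130)) = -62590*(11731 + 120) = -62590*11851 = -741754090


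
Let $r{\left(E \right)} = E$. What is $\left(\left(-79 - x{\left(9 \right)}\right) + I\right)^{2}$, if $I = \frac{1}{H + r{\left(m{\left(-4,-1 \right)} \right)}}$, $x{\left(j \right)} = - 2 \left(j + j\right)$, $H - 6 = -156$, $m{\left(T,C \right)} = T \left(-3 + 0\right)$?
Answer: $\frac{35224225}{19044} \approx 1849.6$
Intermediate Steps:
$m{\left(T,C \right)} = - 3 T$ ($m{\left(T,C \right)} = T \left(-3\right) = - 3 T$)
$H = -150$ ($H = 6 - 156 = -150$)
$x{\left(j \right)} = - 4 j$ ($x{\left(j \right)} = - 2 \cdot 2 j = - 4 j$)
$I = - \frac{1}{138}$ ($I = \frac{1}{-150 - -12} = \frac{1}{-150 + 12} = \frac{1}{-138} = - \frac{1}{138} \approx -0.0072464$)
$\left(\left(-79 - x{\left(9 \right)}\right) + I\right)^{2} = \left(\left(-79 - \left(-4\right) 9\right) - \frac{1}{138}\right)^{2} = \left(\left(-79 - -36\right) - \frac{1}{138}\right)^{2} = \left(\left(-79 + 36\right) - \frac{1}{138}\right)^{2} = \left(-43 - \frac{1}{138}\right)^{2} = \left(- \frac{5935}{138}\right)^{2} = \frac{35224225}{19044}$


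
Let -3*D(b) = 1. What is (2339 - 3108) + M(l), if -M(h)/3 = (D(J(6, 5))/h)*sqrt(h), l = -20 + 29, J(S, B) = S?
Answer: -2306/3 ≈ -768.67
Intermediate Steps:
D(b) = -1/3 (D(b) = -1/3*1 = -1/3)
l = 9
M(h) = 1/sqrt(h) (M(h) = -3*(-1/(3*h))*sqrt(h) = -(-1)/sqrt(h) = 1/sqrt(h))
(2339 - 3108) + M(l) = (2339 - 3108) + 1/sqrt(9) = -769 + 1/3 = -2306/3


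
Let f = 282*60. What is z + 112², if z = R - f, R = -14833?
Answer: -19209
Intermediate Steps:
f = 16920
z = -31753 (z = -14833 - 1*16920 = -14833 - 16920 = -31753)
z + 112² = -31753 + 112² = -31753 + 12544 = -19209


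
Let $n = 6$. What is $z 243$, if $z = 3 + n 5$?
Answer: $8019$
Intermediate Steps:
$z = 33$ ($z = 3 + 6 \cdot 5 = 3 + 30 = 33$)
$z 243 = 33 \cdot 243 = 8019$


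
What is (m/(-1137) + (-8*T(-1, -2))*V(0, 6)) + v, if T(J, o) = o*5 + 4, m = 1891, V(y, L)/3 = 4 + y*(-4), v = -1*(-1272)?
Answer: 2099285/1137 ≈ 1846.3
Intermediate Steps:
v = 1272
V(y, L) = 12 - 12*y (V(y, L) = 3*(4 + y*(-4)) = 3*(4 - 4*y) = 12 - 12*y)
T(J, o) = 4 + 5*o (T(J, o) = 5*o + 4 = 4 + 5*o)
(m/(-1137) + (-8*T(-1, -2))*V(0, 6)) + v = (1891/(-1137) + (-8*(4 + 5*(-2)))*(12 - 12*0)) + 1272 = (1891*(-1/1137) + (-8*(4 - 10))*(12 + 0)) + 1272 = (-1891/1137 - 8*(-6)*12) + 1272 = (-1891/1137 + 48*12) + 1272 = (-1891/1137 + 576) + 1272 = 653021/1137 + 1272 = 2099285/1137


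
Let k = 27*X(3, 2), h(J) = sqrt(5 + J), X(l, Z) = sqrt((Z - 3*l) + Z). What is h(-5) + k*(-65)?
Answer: -1755*I*sqrt(5) ≈ -3924.3*I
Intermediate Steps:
X(l, Z) = sqrt(-3*l + 2*Z)
k = 27*I*sqrt(5) (k = 27*sqrt(-3*3 + 2*2) = 27*sqrt(-9 + 4) = 27*sqrt(-5) = 27*(I*sqrt(5)) = 27*I*sqrt(5) ≈ 60.374*I)
h(-5) + k*(-65) = sqrt(5 - 5) + (27*I*sqrt(5))*(-65) = sqrt(0) - 1755*I*sqrt(5) = 0 - 1755*I*sqrt(5) = -1755*I*sqrt(5)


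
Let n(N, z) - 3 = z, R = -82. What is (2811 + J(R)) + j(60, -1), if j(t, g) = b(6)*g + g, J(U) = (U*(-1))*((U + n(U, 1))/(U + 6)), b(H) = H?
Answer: 54875/19 ≈ 2888.2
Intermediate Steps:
n(N, z) = 3 + z
J(U) = -U*(4 + U)/(6 + U) (J(U) = (U*(-1))*((U + (3 + 1))/(U + 6)) = (-U)*((U + 4)/(6 + U)) = (-U)*((4 + U)/(6 + U)) = -U*(4 + U)/(6 + U))
j(t, g) = 7*g (j(t, g) = 6*g + g = 7*g)
(2811 + J(R)) + j(60, -1) = (2811 - 1*(-82)*(4 - 82)/(6 - 82)) + 7*(-1) = (2811 - 1*(-82)*(-78)/(-76)) - 7 = (2811 - 1*(-82)*(-1/76)*(-78)) - 7 = (2811 + 1599/19) - 7 = 55008/19 - 7 = 54875/19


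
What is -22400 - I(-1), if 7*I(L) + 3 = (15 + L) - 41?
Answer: -156770/7 ≈ -22396.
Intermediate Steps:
I(L) = -29/7 + L/7 (I(L) = -3/7 + ((15 + L) - 41)/7 = -3/7 + (-26 + L)/7 = -3/7 + (-26/7 + L/7) = -29/7 + L/7)
-22400 - I(-1) = -22400 - (-29/7 + (⅐)*(-1)) = -22400 - (-29/7 - ⅐) = -22400 - 1*(-30/7) = -22400 + 30/7 = -156770/7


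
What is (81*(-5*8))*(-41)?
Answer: 132840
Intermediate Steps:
(81*(-5*8))*(-41) = (81*(-40))*(-41) = -3240*(-41) = 132840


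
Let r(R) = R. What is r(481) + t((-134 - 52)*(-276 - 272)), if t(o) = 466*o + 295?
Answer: 47499224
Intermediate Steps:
t(o) = 295 + 466*o
r(481) + t((-134 - 52)*(-276 - 272)) = 481 + (295 + 466*((-134 - 52)*(-276 - 272))) = 481 + (295 + 466*(-186*(-548))) = 481 + (295 + 466*101928) = 481 + (295 + 47498448) = 481 + 47498743 = 47499224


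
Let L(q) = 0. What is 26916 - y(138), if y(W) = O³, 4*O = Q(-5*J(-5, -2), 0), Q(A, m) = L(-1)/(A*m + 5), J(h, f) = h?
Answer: 26916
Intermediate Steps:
Q(A, m) = 0 (Q(A, m) = 0/(A*m + 5) = 0/(5 + A*m) = 0)
O = 0 (O = (¼)*0 = 0)
y(W) = 0 (y(W) = 0³ = 0)
26916 - y(138) = 26916 - 1*0 = 26916 + 0 = 26916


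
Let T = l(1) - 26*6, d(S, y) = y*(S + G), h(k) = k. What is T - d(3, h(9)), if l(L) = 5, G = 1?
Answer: -187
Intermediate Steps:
d(S, y) = y*(1 + S) (d(S, y) = y*(S + 1) = y*(1 + S))
T = -151 (T = 5 - 26*6 = 5 - 156 = -151)
T - d(3, h(9)) = -151 - 9*(1 + 3) = -151 - 9*4 = -151 - 1*36 = -151 - 36 = -187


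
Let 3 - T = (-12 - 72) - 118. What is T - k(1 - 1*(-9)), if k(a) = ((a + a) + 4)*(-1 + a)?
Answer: -11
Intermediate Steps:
k(a) = (-1 + a)*(4 + 2*a) (k(a) = (2*a + 4)*(-1 + a) = (4 + 2*a)*(-1 + a) = (-1 + a)*(4 + 2*a))
T = 205 (T = 3 - ((-12 - 72) - 118) = 3 - (-84 - 118) = 3 - 1*(-202) = 3 + 202 = 205)
T - k(1 - 1*(-9)) = 205 - (-4 + 2*(1 - 1*(-9)) + 2*(1 - 1*(-9))²) = 205 - (-4 + 2*(1 + 9) + 2*(1 + 9)²) = 205 - (-4 + 2*10 + 2*10²) = 205 - (-4 + 20 + 2*100) = 205 - (-4 + 20 + 200) = 205 - 1*216 = 205 - 216 = -11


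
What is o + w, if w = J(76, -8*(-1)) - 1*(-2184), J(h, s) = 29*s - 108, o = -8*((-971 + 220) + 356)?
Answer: 5468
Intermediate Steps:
o = 3160 (o = -8*(-751 + 356) = -8*(-395) = 3160)
J(h, s) = -108 + 29*s
w = 2308 (w = (-108 + 29*(-8*(-1))) - 1*(-2184) = (-108 + 29*8) + 2184 = (-108 + 232) + 2184 = 124 + 2184 = 2308)
o + w = 3160 + 2308 = 5468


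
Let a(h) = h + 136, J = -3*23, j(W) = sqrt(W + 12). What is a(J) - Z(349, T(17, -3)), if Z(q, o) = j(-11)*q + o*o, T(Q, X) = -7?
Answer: -331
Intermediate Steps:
j(W) = sqrt(12 + W)
J = -69
a(h) = 136 + h
Z(q, o) = q + o**2 (Z(q, o) = sqrt(12 - 11)*q + o*o = sqrt(1)*q + o**2 = 1*q + o**2 = q + o**2)
a(J) - Z(349, T(17, -3)) = (136 - 69) - (349 + (-7)**2) = 67 - (349 + 49) = 67 - 1*398 = 67 - 398 = -331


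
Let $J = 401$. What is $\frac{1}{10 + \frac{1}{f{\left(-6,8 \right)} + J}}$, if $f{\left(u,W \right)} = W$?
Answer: $\frac{409}{4091} \approx 0.099976$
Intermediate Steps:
$\frac{1}{10 + \frac{1}{f{\left(-6,8 \right)} + J}} = \frac{1}{10 + \frac{1}{8 + 401}} = \frac{1}{10 + \frac{1}{409}} = \frac{1}{\frac{4091}{409}} = \frac{409}{4091}$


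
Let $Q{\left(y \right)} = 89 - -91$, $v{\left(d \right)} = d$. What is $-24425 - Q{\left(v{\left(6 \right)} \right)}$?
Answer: $-24605$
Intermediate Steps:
$Q{\left(y \right)} = 180$ ($Q{\left(y \right)} = 89 + 91 = 180$)
$-24425 - Q{\left(v{\left(6 \right)} \right)} = -24425 - 180 = -24605$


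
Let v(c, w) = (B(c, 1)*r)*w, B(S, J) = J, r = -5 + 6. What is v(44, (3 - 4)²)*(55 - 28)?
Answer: 27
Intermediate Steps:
r = 1
v(c, w) = w (v(c, w) = (1*1)*w = 1*w = w)
v(44, (3 - 4)²)*(55 - 28) = (3 - 4)²*(55 - 28) = (-1)²*27 = 1*27 = 27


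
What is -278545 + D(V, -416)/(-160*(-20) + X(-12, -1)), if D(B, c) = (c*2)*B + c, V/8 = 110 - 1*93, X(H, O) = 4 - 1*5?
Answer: -127311289/457 ≈ -2.7858e+5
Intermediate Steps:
X(H, O) = -1 (X(H, O) = 4 - 5 = -1)
V = 136 (V = 8*(110 - 1*93) = 8*(110 - 93) = 8*17 = 136)
D(B, c) = c + 2*B*c (D(B, c) = (2*c)*B + c = 2*B*c + c = c + 2*B*c)
-278545 + D(V, -416)/(-160*(-20) + X(-12, -1)) = -278545 + (-416*(1 + 2*136))/(-160*(-20) - 1) = -278545 + (-416*(1 + 272))/(3200 - 1) = -278545 - 416*273/3199 = -278545 - 113568*1/3199 = -278545 - 16224/457 = -127311289/457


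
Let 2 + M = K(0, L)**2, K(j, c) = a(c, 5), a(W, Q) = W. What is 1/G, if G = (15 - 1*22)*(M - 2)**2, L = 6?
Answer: -1/7168 ≈ -0.00013951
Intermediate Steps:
K(j, c) = c
M = 34 (M = -2 + 6**2 = -2 + 36 = 34)
G = -7168 (G = (15 - 1*22)*(34 - 2)**2 = (15 - 22)*32**2 = -7*1024 = -7168)
1/G = 1/(-7168) = -1/7168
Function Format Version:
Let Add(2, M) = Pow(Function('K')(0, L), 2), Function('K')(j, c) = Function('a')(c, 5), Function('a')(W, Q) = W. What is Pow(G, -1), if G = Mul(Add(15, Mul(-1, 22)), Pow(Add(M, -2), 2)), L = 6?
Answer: Rational(-1, 7168) ≈ -0.00013951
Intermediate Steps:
Function('K')(j, c) = c
M = 34 (M = Add(-2, Pow(6, 2)) = Add(-2, 36) = 34)
G = -7168 (G = Mul(Add(15, Mul(-1, 22)), Pow(Add(34, -2), 2)) = Mul(Add(15, -22), Pow(32, 2)) = Mul(-7, 1024) = -7168)
Pow(G, -1) = Pow(-7168, -1) = Rational(-1, 7168)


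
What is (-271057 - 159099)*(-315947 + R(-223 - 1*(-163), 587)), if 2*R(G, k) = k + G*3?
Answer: 135818960986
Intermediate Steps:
R(G, k) = k/2 + 3*G/2 (R(G, k) = (k + G*3)/2 = (k + 3*G)/2 = k/2 + 3*G/2)
(-271057 - 159099)*(-315947 + R(-223 - 1*(-163), 587)) = (-271057 - 159099)*(-315947 + ((1/2)*587 + 3*(-223 - 1*(-163))/2)) = -430156*(-315947 + (587/2 + 3*(-223 + 163)/2)) = -430156*(-315947 + (587/2 + (3/2)*(-60))) = -430156*(-315947 + (587/2 - 90)) = -430156*(-315947 + 407/2) = -430156*(-631487/2) = 135818960986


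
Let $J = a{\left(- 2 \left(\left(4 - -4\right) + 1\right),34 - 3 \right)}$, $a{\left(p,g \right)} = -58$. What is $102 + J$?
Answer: $44$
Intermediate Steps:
$J = -58$
$102 + J = 102 - 58 = 44$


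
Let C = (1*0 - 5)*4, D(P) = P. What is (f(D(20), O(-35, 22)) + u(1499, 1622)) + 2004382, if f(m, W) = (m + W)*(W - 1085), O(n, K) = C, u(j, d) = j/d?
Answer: 3251109103/1622 ≈ 2.0044e+6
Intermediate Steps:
C = -20 (C = (0 - 5)*4 = -5*4 = -20)
O(n, K) = -20
f(m, W) = (-1085 + W)*(W + m) (f(m, W) = (W + m)*(-1085 + W) = (-1085 + W)*(W + m))
(f(D(20), O(-35, 22)) + u(1499, 1622)) + 2004382 = (((-20)**2 - 1085*(-20) - 1085*20 - 20*20) + 1499/1622) + 2004382 = ((400 + 21700 - 21700 - 400) + 1499*(1/1622)) + 2004382 = (0 + 1499/1622) + 2004382 = 1499/1622 + 2004382 = 3251109103/1622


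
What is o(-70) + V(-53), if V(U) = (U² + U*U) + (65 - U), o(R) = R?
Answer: 5666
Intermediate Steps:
V(U) = 65 - U + 2*U² (V(U) = (U² + U²) + (65 - U) = 2*U² + (65 - U) = 65 - U + 2*U²)
o(-70) + V(-53) = -70 + (65 - 1*(-53) + 2*(-53)²) = -70 + (65 + 53 + 2*2809) = -70 + (65 + 53 + 5618) = -70 + 5736 = 5666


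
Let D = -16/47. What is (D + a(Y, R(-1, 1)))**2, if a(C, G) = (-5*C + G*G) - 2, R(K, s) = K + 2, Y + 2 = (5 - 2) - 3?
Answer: 165649/2209 ≈ 74.988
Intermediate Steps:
Y = -2 (Y = -2 + ((5 - 2) - 3) = -2 + (3 - 3) = -2 + 0 = -2)
D = -16/47 (D = -16*1/47 = -16/47 ≈ -0.34043)
R(K, s) = 2 + K
a(C, G) = -2 + G**2 - 5*C (a(C, G) = (-5*C + G**2) - 2 = (G**2 - 5*C) - 2 = -2 + G**2 - 5*C)
(D + a(Y, R(-1, 1)))**2 = (-16/47 + (-2 + (2 - 1)**2 - 5*(-2)))**2 = (-16/47 + (-2 + 1**2 + 10))**2 = (-16/47 + (-2 + 1 + 10))**2 = (-16/47 + 9)**2 = (407/47)**2 = 165649/2209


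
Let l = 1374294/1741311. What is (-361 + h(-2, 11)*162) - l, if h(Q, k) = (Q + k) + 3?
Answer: 918373673/580437 ≈ 1582.2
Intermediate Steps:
h(Q, k) = 3 + Q + k
l = 458098/580437 (l = 1374294*(1/1741311) = 458098/580437 ≈ 0.78923)
(-361 + h(-2, 11)*162) - l = (-361 + (3 - 2 + 11)*162) - 1*458098/580437 = (-361 + 12*162) - 458098/580437 = (-361 + 1944) - 458098/580437 = 1583 - 458098/580437 = 918373673/580437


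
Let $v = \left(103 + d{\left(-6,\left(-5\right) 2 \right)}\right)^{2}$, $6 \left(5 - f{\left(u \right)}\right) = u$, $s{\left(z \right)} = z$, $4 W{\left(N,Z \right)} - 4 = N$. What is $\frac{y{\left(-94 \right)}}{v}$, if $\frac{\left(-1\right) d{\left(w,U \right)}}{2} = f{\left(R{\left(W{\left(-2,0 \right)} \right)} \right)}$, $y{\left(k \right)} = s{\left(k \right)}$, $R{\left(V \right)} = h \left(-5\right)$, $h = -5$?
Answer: $- \frac{423}{46208} \approx -0.0091543$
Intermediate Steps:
$W{\left(N,Z \right)} = 1 + \frac{N}{4}$
$R{\left(V \right)} = 25$ ($R{\left(V \right)} = \left(-5\right) \left(-5\right) = 25$)
$f{\left(u \right)} = 5 - \frac{u}{6}$
$y{\left(k \right)} = k$
$d{\left(w,U \right)} = - \frac{5}{3}$ ($d{\left(w,U \right)} = - 2 \left(5 - \frac{25}{6}\right) = \left(-2\right) \frac{5}{6} = - \frac{5}{3}$)
$v = \frac{92416}{9}$ ($v = \left(103 - \frac{5}{3}\right)^{2} = \left(\frac{304}{3}\right)^{2} = \frac{92416}{9} \approx 10268.0$)
$\frac{y{\left(-94 \right)}}{v} = - \frac{94}{\frac{92416}{9}} = \left(-94\right) \frac{9}{92416} = - \frac{423}{46208}$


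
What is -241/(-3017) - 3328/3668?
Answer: -327021/395227 ≈ -0.82743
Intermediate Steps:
-241/(-3017) - 3328/3668 = -241*(-1/3017) - 3328*1/3668 = 241/3017 - 832/917 = -327021/395227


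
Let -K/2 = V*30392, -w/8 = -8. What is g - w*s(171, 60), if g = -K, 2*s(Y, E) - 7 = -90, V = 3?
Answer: 185008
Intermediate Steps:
w = 64 (w = -8*(-8) = 64)
s(Y, E) = -83/2 (s(Y, E) = 7/2 + (½)*(-90) = 7/2 - 45 = -83/2)
K = -182352 (K = -6*30392 = -2*91176 = -182352)
g = 182352 (g = -1*(-182352) = 182352)
g - w*s(171, 60) = 182352 - 64*(-83)/2 = 182352 - 1*(-2656) = 182352 + 2656 = 185008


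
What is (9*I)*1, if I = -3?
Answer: -27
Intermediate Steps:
(9*I)*1 = (9*(-3))*1 = -27*1 = -27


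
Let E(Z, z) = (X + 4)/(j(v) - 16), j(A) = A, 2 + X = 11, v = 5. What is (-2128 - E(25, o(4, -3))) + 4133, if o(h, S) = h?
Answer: 22068/11 ≈ 2006.2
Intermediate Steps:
X = 9 (X = -2 + 11 = 9)
E(Z, z) = -13/11 (E(Z, z) = (9 + 4)/(5 - 16) = 13/(-11) = 13*(-1/11) = -13/11)
(-2128 - E(25, o(4, -3))) + 4133 = (-2128 - 1*(-13/11)) + 4133 = (-2128 + 13/11) + 4133 = -23395/11 + 4133 = 22068/11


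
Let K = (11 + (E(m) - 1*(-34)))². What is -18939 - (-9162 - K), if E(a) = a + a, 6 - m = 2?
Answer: -6968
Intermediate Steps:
m = 4 (m = 6 - 1*2 = 6 - 2 = 4)
E(a) = 2*a
K = 2809 (K = (11 + (2*4 - 1*(-34)))² = (11 + (8 + 34))² = (11 + 42)² = 53² = 2809)
-18939 - (-9162 - K) = -18939 - (-9162 - 1*2809) = -18939 - (-9162 - 2809) = -18939 - 1*(-11971) = -18939 + 11971 = -6968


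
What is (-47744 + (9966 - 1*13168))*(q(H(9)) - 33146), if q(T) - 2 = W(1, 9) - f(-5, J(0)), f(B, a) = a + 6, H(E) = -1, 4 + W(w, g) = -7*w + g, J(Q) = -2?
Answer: 1688859900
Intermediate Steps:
W(w, g) = -4 + g - 7*w (W(w, g) = -4 + (-7*w + g) = -4 + (g - 7*w) = -4 + g - 7*w)
f(B, a) = 6 + a
q(T) = -4 (q(T) = 2 + ((-4 + 9 - 7*1) - (6 - 2)) = 2 + ((-4 + 9 - 7) - 1*4) = 2 + (-2 - 4) = 2 - 6 = -4)
(-47744 + (9966 - 1*13168))*(q(H(9)) - 33146) = (-47744 + (9966 - 1*13168))*(-4 - 33146) = (-47744 + (9966 - 13168))*(-33150) = (-47744 - 3202)*(-33150) = -50946*(-33150) = 1688859900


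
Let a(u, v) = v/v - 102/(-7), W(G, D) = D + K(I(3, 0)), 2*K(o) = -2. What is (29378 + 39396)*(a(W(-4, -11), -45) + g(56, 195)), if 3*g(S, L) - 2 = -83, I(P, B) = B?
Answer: -5501920/7 ≈ -7.8599e+5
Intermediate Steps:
K(o) = -1 (K(o) = (½)*(-2) = -1)
g(S, L) = -27 (g(S, L) = ⅔ + (⅓)*(-83) = ⅔ - 83/3 = -27)
W(G, D) = -1 + D (W(G, D) = D - 1 = -1 + D)
a(u, v) = 109/7 (a(u, v) = 1 - 102*(-⅐) = 1 + 102/7 = 109/7)
(29378 + 39396)*(a(W(-4, -11), -45) + g(56, 195)) = (29378 + 39396)*(109/7 - 27) = 68774*(-80/7) = -5501920/7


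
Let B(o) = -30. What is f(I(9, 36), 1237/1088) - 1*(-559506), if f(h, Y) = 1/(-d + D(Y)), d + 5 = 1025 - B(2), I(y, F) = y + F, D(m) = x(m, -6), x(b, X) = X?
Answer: 590838335/1056 ≈ 5.5951e+5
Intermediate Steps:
D(m) = -6
I(y, F) = F + y
d = 1050 (d = -5 + (1025 - 1*(-30)) = -5 + (1025 + 30) = -5 + 1055 = 1050)
f(h, Y) = -1/1056 (f(h, Y) = 1/(-1*1050 - 6) = 1/(-1050 - 6) = 1/(-1056) = -1/1056)
f(I(9, 36), 1237/1088) - 1*(-559506) = -1/1056 - 1*(-559506) = -1/1056 + 559506 = 590838335/1056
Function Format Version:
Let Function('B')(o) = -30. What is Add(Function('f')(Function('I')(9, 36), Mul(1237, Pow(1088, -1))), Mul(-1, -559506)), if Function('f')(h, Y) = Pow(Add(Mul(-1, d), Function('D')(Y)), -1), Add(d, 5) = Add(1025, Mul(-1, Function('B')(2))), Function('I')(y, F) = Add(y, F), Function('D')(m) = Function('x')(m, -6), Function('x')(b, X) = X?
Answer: Rational(590838335, 1056) ≈ 5.5951e+5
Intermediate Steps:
Function('D')(m) = -6
Function('I')(y, F) = Add(F, y)
d = 1050 (d = Add(-5, Add(1025, Mul(-1, -30))) = Add(-5, Add(1025, 30)) = Add(-5, 1055) = 1050)
Function('f')(h, Y) = Rational(-1, 1056) (Function('f')(h, Y) = Pow(Add(Mul(-1, 1050), -6), -1) = Pow(Add(-1050, -6), -1) = Pow(-1056, -1) = Rational(-1, 1056))
Add(Function('f')(Function('I')(9, 36), Mul(1237, Pow(1088, -1))), Mul(-1, -559506)) = Add(Rational(-1, 1056), Mul(-1, -559506)) = Add(Rational(-1, 1056), 559506) = Rational(590838335, 1056)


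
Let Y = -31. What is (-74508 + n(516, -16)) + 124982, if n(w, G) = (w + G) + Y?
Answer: 50943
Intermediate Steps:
n(w, G) = -31 + G + w (n(w, G) = (w + G) - 31 = (G + w) - 31 = -31 + G + w)
(-74508 + n(516, -16)) + 124982 = (-74508 + (-31 - 16 + 516)) + 124982 = (-74508 + 469) + 124982 = -74039 + 124982 = 50943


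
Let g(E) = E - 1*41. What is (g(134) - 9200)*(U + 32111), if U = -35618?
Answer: 31938249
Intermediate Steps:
g(E) = -41 + E (g(E) = E - 41 = -41 + E)
(g(134) - 9200)*(U + 32111) = ((-41 + 134) - 9200)*(-35618 + 32111) = (93 - 9200)*(-3507) = -9107*(-3507) = 31938249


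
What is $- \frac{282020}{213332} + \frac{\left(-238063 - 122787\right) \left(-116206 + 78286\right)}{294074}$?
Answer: $\frac{364878872584315}{7841924321} \approx 46529.0$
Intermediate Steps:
$- \frac{282020}{213332} + \frac{\left(-238063 - 122787\right) \left(-116206 + 78286\right)}{294074} = \left(-282020\right) \frac{1}{213332} + \left(-360850\right) \left(-37920\right) \frac{1}{294074} = - \frac{70505}{53333} + 13683432000 \cdot \frac{1}{294074} = - \frac{70505}{53333} + \frac{6841716000}{147037} = \frac{364878872584315}{7841924321}$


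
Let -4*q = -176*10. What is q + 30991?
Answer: 31431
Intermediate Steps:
q = 440 (q = -(-2)*22*10 = -(-2)*220 = -¼*(-1760) = 440)
q + 30991 = 440 + 30991 = 31431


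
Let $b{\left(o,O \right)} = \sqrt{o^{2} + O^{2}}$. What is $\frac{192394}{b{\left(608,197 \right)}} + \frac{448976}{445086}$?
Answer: $\frac{224488}{222543} + \frac{192394 \sqrt{2417}}{31421} \approx 302.04$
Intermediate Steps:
$b{\left(o,O \right)} = \sqrt{O^{2} + o^{2}}$
$\frac{192394}{b{\left(608,197 \right)}} + \frac{448976}{445086} = \frac{192394}{\sqrt{197^{2} + 608^{2}}} + \frac{448976}{445086} = \frac{192394}{\sqrt{38809 + 369664}} + 448976 \cdot \frac{1}{445086} = \frac{192394}{\sqrt{408473}} + \frac{224488}{222543} = \frac{192394}{13 \sqrt{2417}} + \frac{224488}{222543} = 192394 \frac{\sqrt{2417}}{31421} + \frac{224488}{222543} = \frac{192394 \sqrt{2417}}{31421} + \frac{224488}{222543} = \frac{224488}{222543} + \frac{192394 \sqrt{2417}}{31421}$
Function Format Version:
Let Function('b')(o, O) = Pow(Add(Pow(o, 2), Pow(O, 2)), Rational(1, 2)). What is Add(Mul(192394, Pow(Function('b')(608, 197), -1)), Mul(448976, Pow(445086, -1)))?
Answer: Add(Rational(224488, 222543), Mul(Rational(192394, 31421), Pow(2417, Rational(1, 2)))) ≈ 302.04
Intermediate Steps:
Function('b')(o, O) = Pow(Add(Pow(O, 2), Pow(o, 2)), Rational(1, 2))
Add(Mul(192394, Pow(Function('b')(608, 197), -1)), Mul(448976, Pow(445086, -1))) = Add(Mul(192394, Pow(Pow(Add(Pow(197, 2), Pow(608, 2)), Rational(1, 2)), -1)), Mul(448976, Pow(445086, -1))) = Add(Mul(192394, Pow(Pow(Add(38809, 369664), Rational(1, 2)), -1)), Mul(448976, Rational(1, 445086))) = Add(Mul(192394, Pow(Pow(408473, Rational(1, 2)), -1)), Rational(224488, 222543)) = Add(Mul(192394, Pow(Mul(13, Pow(2417, Rational(1, 2))), -1)), Rational(224488, 222543)) = Add(Mul(192394, Mul(Rational(1, 31421), Pow(2417, Rational(1, 2)))), Rational(224488, 222543)) = Add(Mul(Rational(192394, 31421), Pow(2417, Rational(1, 2))), Rational(224488, 222543)) = Add(Rational(224488, 222543), Mul(Rational(192394, 31421), Pow(2417, Rational(1, 2))))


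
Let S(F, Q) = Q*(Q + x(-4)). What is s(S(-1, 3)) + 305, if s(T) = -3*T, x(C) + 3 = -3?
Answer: 332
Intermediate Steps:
x(C) = -6 (x(C) = -3 - 3 = -6)
S(F, Q) = Q*(-6 + Q) (S(F, Q) = Q*(Q - 6) = Q*(-6 + Q))
s(S(-1, 3)) + 305 = -9*(-6 + 3) + 305 = -9*(-3) + 305 = -3*(-9) + 305 = 27 + 305 = 332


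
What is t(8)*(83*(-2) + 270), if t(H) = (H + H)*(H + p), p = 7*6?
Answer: 83200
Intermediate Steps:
p = 42
t(H) = 2*H*(42 + H) (t(H) = (H + H)*(H + 42) = (2*H)*(42 + H) = 2*H*(42 + H))
t(8)*(83*(-2) + 270) = (2*8*(42 + 8))*(83*(-2) + 270) = (2*8*50)*(-166 + 270) = 800*104 = 83200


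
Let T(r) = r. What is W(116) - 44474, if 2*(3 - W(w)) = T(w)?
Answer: -44529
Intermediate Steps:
W(w) = 3 - w/2
W(116) - 44474 = (3 - ½*116) - 44474 = (3 - 58) - 44474 = -55 - 44474 = -44529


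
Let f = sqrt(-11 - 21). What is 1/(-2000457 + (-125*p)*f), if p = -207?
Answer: -24697/49669786529 - 11500*I*sqrt(2)/447028078761 ≈ -4.9722e-7 - 3.6381e-8*I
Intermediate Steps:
f = 4*I*sqrt(2) (f = sqrt(-32) = 4*I*sqrt(2) ≈ 5.6569*I)
1/(-2000457 + (-125*p)*f) = 1/(-2000457 + (-125*(-207))*(4*I*sqrt(2))) = 1/(-2000457 + 25875*(4*I*sqrt(2))) = 1/(-2000457 + 103500*I*sqrt(2))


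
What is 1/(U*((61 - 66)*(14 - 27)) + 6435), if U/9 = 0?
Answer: 1/6435 ≈ 0.00015540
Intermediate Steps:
U = 0 (U = 9*0 = 0)
1/(U*((61 - 66)*(14 - 27)) + 6435) = 1/(0*((61 - 66)*(14 - 27)) + 6435) = 1/(0*(-5*(-13)) + 6435) = 1/(0*65 + 6435) = 1/(0 + 6435) = 1/6435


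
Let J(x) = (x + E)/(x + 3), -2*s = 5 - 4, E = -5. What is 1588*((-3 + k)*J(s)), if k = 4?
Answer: -17468/5 ≈ -3493.6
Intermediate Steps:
s = -1/2 (s = -(5 - 4)/2 = -1/2*1 = -1/2 ≈ -0.50000)
J(x) = (-5 + x)/(3 + x) (J(x) = (x - 5)/(x + 3) = (-5 + x)/(3 + x))
1588*((-3 + k)*J(s)) = 1588*((-3 + 4)*((-5 - 1/2)/(3 - 1/2))) = 1588*(1*(-11/2/(5/2))) = 1588*(1*((2/5)*(-11/2))) = 1588*(1*(-11/5)) = 1588*(-11/5) = -17468/5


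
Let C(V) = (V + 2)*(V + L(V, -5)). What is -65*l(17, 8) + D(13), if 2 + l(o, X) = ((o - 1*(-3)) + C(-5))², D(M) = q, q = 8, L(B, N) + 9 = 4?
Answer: -162362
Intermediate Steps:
L(B, N) = -5 (L(B, N) = -9 + 4 = -5)
D(M) = 8
C(V) = (-5 + V)*(2 + V) (C(V) = (V + 2)*(V - 5) = (2 + V)*(-5 + V) = (-5 + V)*(2 + V))
l(o, X) = -2 + (33 + o)² (l(o, X) = -2 + ((o - 1*(-3)) + (-10 + (-5)² - 3*(-5)))² = -2 + ((o + 3) + (-10 + 25 + 15))² = -2 + ((3 + o) + 30)² = -2 + (33 + o)²)
-65*l(17, 8) + D(13) = -65*(-2 + (33 + 17)²) + 8 = -65*(-2 + 50²) + 8 = -65*(-2 + 2500) + 8 = -65*2498 + 8 = -162370 + 8 = -162362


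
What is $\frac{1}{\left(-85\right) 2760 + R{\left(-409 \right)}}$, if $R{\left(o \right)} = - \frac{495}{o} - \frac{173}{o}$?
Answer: $- \frac{409}{95950732} \approx -4.2626 \cdot 10^{-6}$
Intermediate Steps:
$R{\left(o \right)} = - \frac{668}{o}$
$\frac{1}{\left(-85\right) 2760 + R{\left(-409 \right)}} = \frac{1}{\left(-85\right) 2760 - \frac{668}{-409}} = \frac{1}{-234600 - - \frac{668}{409}} = \frac{1}{-234600 + \frac{668}{409}} = \frac{1}{- \frac{95950732}{409}} = - \frac{409}{95950732}$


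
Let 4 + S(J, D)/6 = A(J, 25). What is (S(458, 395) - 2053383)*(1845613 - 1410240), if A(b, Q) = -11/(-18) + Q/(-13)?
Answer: -34866054326140/39 ≈ -8.9400e+11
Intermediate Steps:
A(b, Q) = 11/18 - Q/13 (A(b, Q) = -11*(-1/18) + Q*(-1/13) = 11/18 - Q/13)
S(J, D) = -1243/39 (S(J, D) = -24 + 6*(11/18 - 1/13*25) = -24 + 6*(11/18 - 25/13) = -24 + 6*(-307/234) = -24 - 307/39 = -1243/39)
(S(458, 395) - 2053383)*(1845613 - 1410240) = (-1243/39 - 2053383)*(1845613 - 1410240) = -80083180/39*435373 = -34866054326140/39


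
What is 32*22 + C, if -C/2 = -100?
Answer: 904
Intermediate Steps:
C = 200 (C = -2*(-100) = 200)
32*22 + C = 32*22 + 200 = 704 + 200 = 904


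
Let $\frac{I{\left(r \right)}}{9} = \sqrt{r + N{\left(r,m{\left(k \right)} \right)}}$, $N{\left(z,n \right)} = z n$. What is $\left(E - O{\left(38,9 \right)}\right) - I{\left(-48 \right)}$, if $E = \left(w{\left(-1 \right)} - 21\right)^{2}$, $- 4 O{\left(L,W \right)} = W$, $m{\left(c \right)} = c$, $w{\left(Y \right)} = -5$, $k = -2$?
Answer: $\frac{2713}{4} - 36 \sqrt{3} \approx 615.9$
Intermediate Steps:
$N{\left(z,n \right)} = n z$
$O{\left(L,W \right)} = - \frac{W}{4}$
$E = 676$ ($E = \left(-5 - 21\right)^{2} = \left(-26\right)^{2} = 676$)
$I{\left(r \right)} = 9 \sqrt{- r}$ ($I{\left(r \right)} = 9 \sqrt{r - 2 r} = 9 \sqrt{- r}$)
$\left(E - O{\left(38,9 \right)}\right) - I{\left(-48 \right)} = \left(676 - \left(- \frac{1}{4}\right) 9\right) - 9 \sqrt{\left(-1\right) \left(-48\right)} = \left(676 - - \frac{9}{4}\right) - 9 \sqrt{48} = \left(676 + \frac{9}{4}\right) - 9 \cdot 4 \sqrt{3} = \frac{2713}{4} - 36 \sqrt{3}$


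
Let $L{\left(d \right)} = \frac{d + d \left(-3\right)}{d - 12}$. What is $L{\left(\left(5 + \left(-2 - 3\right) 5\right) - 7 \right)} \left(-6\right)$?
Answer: $\frac{108}{13} \approx 8.3077$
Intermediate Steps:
$L{\left(d \right)} = - \frac{2 d}{-12 + d}$ ($L{\left(d \right)} = \frac{d - 3 d}{-12 + d} = \frac{\left(-2\right) d}{-12 + d} = - \frac{2 d}{-12 + d}$)
$L{\left(\left(5 + \left(-2 - 3\right) 5\right) - 7 \right)} \left(-6\right) = - \frac{2 \left(\left(5 + \left(-2 - 3\right) 5\right) - 7\right)}{-12 + \left(\left(5 + \left(-2 - 3\right) 5\right) - 7\right)} \left(-6\right) = - \frac{2 \left(\left(5 - 25\right) - 7\right)}{-12 + \left(\left(5 - 25\right) - 7\right)} \left(-6\right) = - \frac{2 \left(-20 - 7\right)}{-12 - 27} \left(-6\right) = \left(-2\right) \left(-27\right) \frac{1}{-12 - 27} \left(-6\right) = \left(-2\right) \left(-27\right) \frac{1}{-39} \left(-6\right) = \left(-2\right) \left(-27\right) \left(- \frac{1}{39}\right) \left(-6\right) = \left(- \frac{18}{13}\right) \left(-6\right) = \frac{108}{13}$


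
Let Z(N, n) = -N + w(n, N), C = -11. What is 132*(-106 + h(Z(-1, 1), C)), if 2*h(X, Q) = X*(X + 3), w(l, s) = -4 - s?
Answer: -14124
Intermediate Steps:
Z(N, n) = -4 - 2*N (Z(N, n) = -N + (-4 - N) = -4 - 2*N)
h(X, Q) = X*(3 + X)/2 (h(X, Q) = (X*(X + 3))/2 = (X*(3 + X))/2 = X*(3 + X)/2)
132*(-106 + h(Z(-1, 1), C)) = 132*(-106 + (-4 - 2*(-1))*(3 + (-4 - 2*(-1)))/2) = 132*(-106 + (-4 + 2)*(3 + (-4 + 2))/2) = 132*(-106 + (½)*(-2)*(3 - 2)) = 132*(-106 + (½)*(-2)*1) = 132*(-106 - 1) = 132*(-107) = -14124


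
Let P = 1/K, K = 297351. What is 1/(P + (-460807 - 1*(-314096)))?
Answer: -297351/43624662560 ≈ -6.8161e-6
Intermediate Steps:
P = 1/297351 ≈ 3.3630e-6
1/(P + (-460807 - 1*(-314096))) = 1/(1/297351 + (-460807 - 1*(-314096))) = 1/(1/297351 + (-460807 + 314096)) = 1/(1/297351 - 146711) = 1/(-43624662560/297351) = -297351/43624662560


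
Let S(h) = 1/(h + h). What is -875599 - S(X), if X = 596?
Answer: -1043714009/1192 ≈ -8.7560e+5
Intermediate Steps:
S(h) = 1/(2*h)
-875599 - S(X) = -875599 - 1/(2*596) = -875599 - 1*1/1192 = -875599 - 1/1192 = -1043714009/1192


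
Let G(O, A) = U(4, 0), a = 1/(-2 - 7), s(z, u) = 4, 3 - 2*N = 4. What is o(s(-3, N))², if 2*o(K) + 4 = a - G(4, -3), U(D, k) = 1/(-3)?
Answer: 289/81 ≈ 3.5679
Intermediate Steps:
N = -½ (N = 3/2 - ½*4 = 3/2 - 2 = -½ ≈ -0.50000)
U(D, k) = -⅓
a = -⅑ (a = 1/(-9) = -⅑ ≈ -0.11111)
G(O, A) = -⅓
o(K) = -17/9 (o(K) = -2 + (-⅑ - 1*(-⅓))/2 = -2 + (-⅑ + ⅓)/2 = -2 + (½)*(2/9) = -2 + ⅑ = -17/9)
o(s(-3, N))² = (-17/9)² = 289/81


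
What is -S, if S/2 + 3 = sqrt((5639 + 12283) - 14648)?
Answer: 6 - 2*sqrt(3274) ≈ -108.44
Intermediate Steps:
S = -6 + 2*sqrt(3274) (S = -6 + 2*sqrt((5639 + 12283) - 14648) = -6 + 2*sqrt(17922 - 14648) = -6 + 2*sqrt(3274) ≈ 108.44)
-S = -(-6 + 2*sqrt(3274)) = 6 - 2*sqrt(3274)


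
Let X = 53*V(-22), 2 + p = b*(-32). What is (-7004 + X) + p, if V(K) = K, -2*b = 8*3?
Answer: -7788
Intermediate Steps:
b = -12 (b = -4*3 = -½*24 = -12)
p = 382 (p = -2 - 12*(-32) = -2 + 384 = 382)
X = -1166 (X = 53*(-22) = -1166)
(-7004 + X) + p = (-7004 - 1166) + 382 = -8170 + 382 = -7788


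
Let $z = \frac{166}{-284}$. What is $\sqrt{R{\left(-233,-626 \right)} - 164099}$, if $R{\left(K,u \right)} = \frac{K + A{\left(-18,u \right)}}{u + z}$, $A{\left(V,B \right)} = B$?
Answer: $\frac{i \sqrt{51963487520773}}{17795} \approx 405.09 i$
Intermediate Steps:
$z = - \frac{83}{142}$ ($z = 166 \left(- \frac{1}{284}\right) = - \frac{83}{142} \approx -0.58451$)
$R{\left(K,u \right)} = \frac{K + u}{- \frac{83}{142} + u}$ ($R{\left(K,u \right)} = \frac{K + u}{u - \frac{83}{142}} = \frac{K + u}{- \frac{83}{142} + u}$)
$\sqrt{R{\left(-233,-626 \right)} - 164099} = \sqrt{\frac{142 \left(-233 - 626\right)}{-83 + 142 \left(-626\right)} - 164099} = \sqrt{142 \frac{1}{-83 - 88892} \left(-859\right) - 164099} = \sqrt{142 \frac{1}{-88975} \left(-859\right) - 164099} = \sqrt{142 \left(- \frac{1}{88975}\right) \left(-859\right) - 164099} = \sqrt{\frac{121978}{88975} - 164099} = \sqrt{- \frac{14600586547}{88975}} = \frac{i \sqrt{51963487520773}}{17795}$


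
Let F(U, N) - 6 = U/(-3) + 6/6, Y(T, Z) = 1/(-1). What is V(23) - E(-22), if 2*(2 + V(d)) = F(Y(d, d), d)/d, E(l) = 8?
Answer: -679/69 ≈ -9.8406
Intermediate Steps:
Y(T, Z) = -1
F(U, N) = 7 - U/3 (F(U, N) = 6 + (U/(-3) + 6/6) = 6 + (U*(-1/3) + 6*(1/6)) = 6 + (-U/3 + 1) = 6 + (1 - U/3) = 7 - U/3)
V(d) = -2 + 11/(3*d) (V(d) = -2 + ((7 - 1/3*(-1))/d)/2 = -2 + ((7 + 1/3)/d)/2 = -2 + (22/(3*d))/2 = -2 + 11/(3*d))
V(23) - E(-22) = (-2 + (11/3)/23) - 1*8 = (-2 + (11/3)*(1/23)) - 8 = (-2 + 11/69) - 8 = -127/69 - 8 = -679/69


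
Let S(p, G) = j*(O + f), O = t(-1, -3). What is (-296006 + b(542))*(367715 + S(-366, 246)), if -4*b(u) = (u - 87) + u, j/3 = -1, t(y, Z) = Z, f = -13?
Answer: -435806878023/4 ≈ -1.0895e+11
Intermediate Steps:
j = -3 (j = 3*(-1) = -3)
O = -3
S(p, G) = 48 (S(p, G) = -3*(-3 - 13) = -3*(-16) = 48)
b(u) = 87/4 - u/2 (b(u) = -((u - 87) + u)/4 = -((-87 + u) + u)/4 = -(-87 + 2*u)/4 = 87/4 - u/2)
(-296006 + b(542))*(367715 + S(-366, 246)) = (-296006 + (87/4 - 1/2*542))*(367715 + 48) = (-296006 + (87/4 - 271))*367763 = (-296006 - 997/4)*367763 = -1185021/4*367763 = -435806878023/4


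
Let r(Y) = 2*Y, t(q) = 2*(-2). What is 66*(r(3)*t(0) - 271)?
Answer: -19470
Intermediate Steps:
t(q) = -4
66*(r(3)*t(0) - 271) = 66*((2*3)*(-4) - 271) = 66*(6*(-4) - 271) = 66*(-24 - 271) = 66*(-295) = -19470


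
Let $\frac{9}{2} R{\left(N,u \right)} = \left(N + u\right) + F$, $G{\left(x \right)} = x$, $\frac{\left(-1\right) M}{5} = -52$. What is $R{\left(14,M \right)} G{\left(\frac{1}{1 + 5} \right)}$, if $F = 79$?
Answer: $\frac{353}{27} \approx 13.074$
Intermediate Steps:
$M = 260$ ($M = \left(-5\right) \left(-52\right) = 260$)
$R{\left(N,u \right)} = \frac{158}{9} + \frac{2 N}{9} + \frac{2 u}{9}$ ($R{\left(N,u \right)} = \frac{2 \left(\left(N + u\right) + 79\right)}{9} = \frac{2 \left(79 + N + u\right)}{9} = \frac{158}{9} + \frac{2 N}{9} + \frac{2 u}{9}$)
$R{\left(14,M \right)} G{\left(\frac{1}{1 + 5} \right)} = \frac{\frac{158}{9} + \frac{2}{9} \cdot 14 + \frac{2}{9} \cdot 260}{1 + 5} = \frac{\frac{158}{9} + \frac{28}{9} + \frac{520}{9}}{6} = \frac{706}{9} \cdot \frac{1}{6} = \frac{353}{27}$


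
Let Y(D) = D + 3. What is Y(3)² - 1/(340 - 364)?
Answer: 865/24 ≈ 36.042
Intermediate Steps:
Y(D) = 3 + D
Y(3)² - 1/(340 - 364) = (3 + 3)² - 1/(340 - 364) = 6² - 1/(-24) = 36 - 1*(-1/24) = 36 + 1/24 = 865/24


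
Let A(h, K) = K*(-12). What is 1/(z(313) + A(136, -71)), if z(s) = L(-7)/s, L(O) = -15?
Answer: 313/266661 ≈ 0.0011738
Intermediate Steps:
A(h, K) = -12*K
z(s) = -15/s
1/(z(313) + A(136, -71)) = 1/(-15/313 - 12*(-71)) = 1/(-15*1/313 + 852) = 1/(-15/313 + 852) = 1/(266661/313) = 313/266661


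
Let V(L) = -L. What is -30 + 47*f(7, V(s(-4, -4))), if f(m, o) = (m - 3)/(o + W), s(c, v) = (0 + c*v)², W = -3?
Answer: -7958/259 ≈ -30.726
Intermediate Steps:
s(c, v) = c²*v² (s(c, v) = (c*v)² = c²*v²)
f(m, o) = (-3 + m)/(-3 + o) (f(m, o) = (m - 3)/(o - 3) = (-3 + m)/(-3 + o))
-30 + 47*f(7, V(s(-4, -4))) = -30 + 47*((-3 + 7)/(-3 - (-4)²*(-4)²)) = -30 + 47*(4/(-3 - 16*16)) = -30 + 47*(4/(-3 - 1*256)) = -30 + 47*(4/(-3 - 256)) = -30 + 47*(4/(-259)) = -30 + 47*(-1/259*4) = -30 + 47*(-4/259) = -30 - 188/259 = -7958/259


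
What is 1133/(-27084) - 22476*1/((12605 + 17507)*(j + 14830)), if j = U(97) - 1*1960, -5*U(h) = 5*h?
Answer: -27273990787/651066480024 ≈ -0.041891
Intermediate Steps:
U(h) = -h
j = -2057 (j = -1*97 - 1*1960 = -97 - 1960 = -2057)
1133/(-27084) - 22476*1/((12605 + 17507)*(j + 14830)) = 1133/(-27084) - 22476*1/((-2057 + 14830)*(12605 + 17507)) = 1133*(-1/27084) - 22476/(12773*30112) = -1133/27084 - 22476/384620576 = -1133/27084 - 22476*1/384620576 = -1133/27084 - 5619/96155144 = -27273990787/651066480024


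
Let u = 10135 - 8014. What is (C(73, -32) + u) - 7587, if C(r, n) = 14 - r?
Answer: -5525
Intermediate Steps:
u = 2121
(C(73, -32) + u) - 7587 = ((14 - 1*73) + 2121) - 7587 = ((14 - 73) + 2121) - 7587 = (-59 + 2121) - 7587 = 2062 - 7587 = -5525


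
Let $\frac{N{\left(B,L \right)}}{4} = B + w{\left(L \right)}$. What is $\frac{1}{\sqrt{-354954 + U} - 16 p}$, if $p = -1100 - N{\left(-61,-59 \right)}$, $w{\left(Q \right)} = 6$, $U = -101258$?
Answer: $\frac{3520}{49675653} - \frac{i \sqrt{114053}}{99351306} \approx 7.086 \cdot 10^{-5} - 3.3992 \cdot 10^{-6} i$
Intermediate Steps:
$N{\left(B,L \right)} = 24 + 4 B$ ($N{\left(B,L \right)} = 4 \left(B + 6\right) = 4 \left(6 + B\right) = 24 + 4 B$)
$p = -880$ ($p = -1100 - \left(24 + 4 \left(-61\right)\right) = -1100 - \left(24 - 244\right) = -1100 - -220 = -1100 + 220 = -880$)
$\frac{1}{\sqrt{-354954 + U} - 16 p} = \frac{1}{\sqrt{-354954 - 101258} - -14080} = \frac{1}{\sqrt{-456212} + 14080} = \frac{1}{2 i \sqrt{114053} + 14080} = \frac{1}{14080 + 2 i \sqrt{114053}}$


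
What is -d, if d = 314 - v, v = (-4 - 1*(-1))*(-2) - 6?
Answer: -314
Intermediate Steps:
v = 0 (v = (-4 + 1)*(-2) - 6 = -3*(-2) - 6 = 6 - 6 = 0)
d = 314 (d = 314 - 1*0 = 314 + 0 = 314)
-d = -1*314 = -314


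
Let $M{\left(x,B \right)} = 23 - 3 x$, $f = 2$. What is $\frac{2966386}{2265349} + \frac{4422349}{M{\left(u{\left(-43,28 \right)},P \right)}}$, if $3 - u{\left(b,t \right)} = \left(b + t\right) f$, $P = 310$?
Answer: $- \frac{10017938439465}{172166524} \approx -58188.0$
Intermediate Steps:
$u{\left(b,t \right)} = 3 - 2 b - 2 t$ ($u{\left(b,t \right)} = 3 - \left(b + t\right) 2 = 3 - \left(2 b + 2 t\right) = 3 - 2 b - 2 t$)
$\frac{2966386}{2265349} + \frac{4422349}{M{\left(u{\left(-43,28 \right)},P \right)}} = \frac{2966386}{2265349} + \frac{4422349}{23 - 3 \left(3 - -86 - 56\right)} = 2966386 \cdot \frac{1}{2265349} + \frac{4422349}{23 - 3 \left(3 + 86 - 56\right)} = \frac{2966386}{2265349} + \frac{4422349}{23 - 99} = \frac{2966386}{2265349} + \frac{4422349}{-76} = \frac{2966386}{2265349} + 4422349 \left(- \frac{1}{76}\right) = \frac{2966386}{2265349} - \frac{4422349}{76} = - \frac{10017938439465}{172166524}$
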